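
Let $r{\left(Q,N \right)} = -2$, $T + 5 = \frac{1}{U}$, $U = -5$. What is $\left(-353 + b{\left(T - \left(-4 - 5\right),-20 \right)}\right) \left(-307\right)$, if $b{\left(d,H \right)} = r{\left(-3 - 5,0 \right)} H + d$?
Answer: $\frac{474622}{5} \approx 94924.0$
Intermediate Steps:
$T = - \frac{26}{5}$ ($T = -5 + \frac{1}{-5} = -5 - \frac{1}{5} = - \frac{26}{5} \approx -5.2$)
$b{\left(d,H \right)} = d - 2 H$ ($b{\left(d,H \right)} = - 2 H + d = d - 2 H$)
$\left(-353 + b{\left(T - \left(-4 - 5\right),-20 \right)}\right) \left(-307\right) = \left(-353 - - \frac{219}{5}\right) \left(-307\right) = \left(-353 + \left(\left(- \frac{26}{5} - -9\right) + 40\right)\right) \left(-307\right) = \left(-353 + \left(\left(- \frac{26}{5} + 9\right) + 40\right)\right) \left(-307\right) = \left(-353 + \left(\frac{19}{5} + 40\right)\right) \left(-307\right) = \left(-353 + \frac{219}{5}\right) \left(-307\right) = \left(- \frac{1546}{5}\right) \left(-307\right) = \frac{474622}{5}$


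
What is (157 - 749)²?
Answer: 350464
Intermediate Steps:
(157 - 749)² = (-592)² = 350464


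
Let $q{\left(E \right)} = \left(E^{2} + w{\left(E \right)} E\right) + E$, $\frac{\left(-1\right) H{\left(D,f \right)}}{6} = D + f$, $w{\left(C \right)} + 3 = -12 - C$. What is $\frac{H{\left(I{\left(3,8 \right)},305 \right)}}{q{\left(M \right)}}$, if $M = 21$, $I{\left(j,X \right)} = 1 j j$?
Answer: $\frac{314}{49} \approx 6.4082$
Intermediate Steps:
$w{\left(C \right)} = -15 - C$ ($w{\left(C \right)} = -3 - \left(12 + C\right) = -15 - C$)
$I{\left(j,X \right)} = j^{2}$ ($I{\left(j,X \right)} = j j = j^{2}$)
$H{\left(D,f \right)} = - 6 D - 6 f$ ($H{\left(D,f \right)} = - 6 \left(D + f\right) = - 6 D - 6 f$)
$q{\left(E \right)} = E + E^{2} + E \left(-15 - E\right)$ ($q{\left(E \right)} = \left(E^{2} + \left(-15 - E\right) E\right) + E = \left(E^{2} + E \left(-15 - E\right)\right) + E = E + E^{2} + E \left(-15 - E\right)$)
$\frac{H{\left(I{\left(3,8 \right)},305 \right)}}{q{\left(M \right)}} = \frac{- 6 \cdot 3^{2} - 1830}{\left(-14\right) 21} = \frac{\left(-6\right) 9 - 1830}{-294} = \left(-54 - 1830\right) \left(- \frac{1}{294}\right) = \left(-1884\right) \left(- \frac{1}{294}\right) = \frac{314}{49}$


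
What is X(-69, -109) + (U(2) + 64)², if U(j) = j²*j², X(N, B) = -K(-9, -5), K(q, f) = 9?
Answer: 6391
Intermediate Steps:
X(N, B) = -9 (X(N, B) = -1*9 = -9)
U(j) = j⁴
X(-69, -109) + (U(2) + 64)² = -9 + (2⁴ + 64)² = -9 + (16 + 64)² = -9 + 80² = -9 + 6400 = 6391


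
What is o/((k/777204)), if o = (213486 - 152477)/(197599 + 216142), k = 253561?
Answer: 47416438836/104908581701 ≈ 0.45198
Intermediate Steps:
o = 61009/413741 ≈ 0.14746
o/((k/777204)) = 61009/(413741*((253561/777204))) = 61009/(413741*((253561*(1/777204)))) = 61009/(413741*(253561/777204)) = (61009/413741)*(777204/253561) = 47416438836/104908581701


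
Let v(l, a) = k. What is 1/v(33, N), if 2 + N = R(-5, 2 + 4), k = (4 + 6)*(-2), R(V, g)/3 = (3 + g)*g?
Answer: -1/20 ≈ -0.050000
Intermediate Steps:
R(V, g) = 3*g*(3 + g) (R(V, g) = 3*((3 + g)*g) = 3*(g*(3 + g)) = 3*g*(3 + g))
k = -20 (k = 10*(-2) = -20)
N = 160 (N = -2 + 3*(2 + 4)*(3 + (2 + 4)) = -2 + 3*6*(3 + 6) = -2 + 3*6*9 = -2 + 162 = 160)
v(l, a) = -20
1/v(33, N) = 1/(-20) = -1/20*1 = -1/20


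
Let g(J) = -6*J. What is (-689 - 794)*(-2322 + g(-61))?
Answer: 2900748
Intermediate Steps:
(-689 - 794)*(-2322 + g(-61)) = (-689 - 794)*(-2322 - 6*(-61)) = -1483*(-2322 + 366) = -1483*(-1956) = 2900748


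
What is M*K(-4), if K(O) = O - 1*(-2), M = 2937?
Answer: -5874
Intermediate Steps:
K(O) = 2 + O (K(O) = O + 2 = 2 + O)
M*K(-4) = 2937*(2 - 4) = 2937*(-2) = -5874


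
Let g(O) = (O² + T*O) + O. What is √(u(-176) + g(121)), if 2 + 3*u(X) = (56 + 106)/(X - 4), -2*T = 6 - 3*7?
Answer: 2*√881355/15 ≈ 125.17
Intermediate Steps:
T = 15/2 (T = -(6 - 3*7)/2 = -(6 - 21)/2 = -½*(-15) = 15/2 ≈ 7.5000)
u(X) = -⅔ + 54/(-4 + X) (u(X) = -⅔ + ((56 + 106)/(X - 4))/3 = -⅔ + (162/(-4 + X))/3 = -⅔ + 54/(-4 + X))
g(O) = O² + 17*O/2 (g(O) = (O² + 15*O/2) + O = O² + 17*O/2)
√(u(-176) + g(121)) = √(2*(85 - 1*(-176))/(3*(-4 - 176)) + (½)*121*(17 + 2*121)) = √((⅔)*(85 + 176)/(-180) + (½)*121*(17 + 242)) = √((⅔)*(-1/180)*261 + (½)*121*259) = √(-29/30 + 31339/2) = √(235028/15) = 2*√881355/15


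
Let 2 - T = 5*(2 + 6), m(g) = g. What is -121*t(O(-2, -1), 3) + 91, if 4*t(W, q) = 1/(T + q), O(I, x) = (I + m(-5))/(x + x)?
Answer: 12861/140 ≈ 91.864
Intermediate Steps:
T = -38 (T = 2 - 5*(2 + 6) = 2 - 5*8 = 2 - 1*40 = 2 - 40 = -38)
O(I, x) = (-5 + I)/(2*x) (O(I, x) = (I - 5)/(x + x) = (-5 + I)/((2*x)) = (-5 + I)*(1/(2*x)) = (-5 + I)/(2*x))
t(W, q) = 1/(4*(-38 + q))
-121*t(O(-2, -1), 3) + 91 = -121/(4*(-38 + 3)) + 91 = -121/(4*(-35)) + 91 = -121*(-1)/(4*35) + 91 = -121*(-1/140) + 91 = 121/140 + 91 = 12861/140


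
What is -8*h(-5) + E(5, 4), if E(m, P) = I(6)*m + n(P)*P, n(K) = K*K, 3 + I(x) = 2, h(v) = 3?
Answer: 35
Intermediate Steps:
I(x) = -1 (I(x) = -3 + 2 = -1)
n(K) = K²
E(m, P) = P³ - m (E(m, P) = -m + P²*P = -m + P³ = P³ - m)
-8*h(-5) + E(5, 4) = -8*3 + (4³ - 1*5) = -24 + (64 - 5) = -24 + 59 = 35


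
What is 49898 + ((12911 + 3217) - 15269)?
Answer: 50757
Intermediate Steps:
49898 + ((12911 + 3217) - 15269) = 49898 + (16128 - 15269) = 49898 + 859 = 50757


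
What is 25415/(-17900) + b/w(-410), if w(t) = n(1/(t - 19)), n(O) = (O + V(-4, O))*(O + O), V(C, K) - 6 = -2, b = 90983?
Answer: -5994569367943/1227940 ≈ -4.8818e+6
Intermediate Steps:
V(C, K) = 4 (V(C, K) = 6 - 2 = 4)
n(O) = 2*O*(4 + O) (n(O) = (O + 4)*(O + O) = (4 + O)*(2*O) = 2*O*(4 + O))
w(t) = 2*(4 + 1/(-19 + t))/(-19 + t) (w(t) = 2*(4 + 1/(t - 19))/(t - 19) = 2*(4 + 1/(-19 + t))/(-19 + t))
25415/(-17900) + b/w(-410) = 25415/(-17900) + 90983/((2*(-75 + 4*(-410))/(-19 - 410)²)) = 25415*(-1/17900) + 90983/((2*(-75 - 1640)/(-429)²)) = -5083/3580 + 90983/((2*(1/184041)*(-1715))) = -5083/3580 + 90983/(-3430/184041) = -5083/3580 + 90983*(-184041/3430) = -5083/3580 - 16744602303/3430 = -5994569367943/1227940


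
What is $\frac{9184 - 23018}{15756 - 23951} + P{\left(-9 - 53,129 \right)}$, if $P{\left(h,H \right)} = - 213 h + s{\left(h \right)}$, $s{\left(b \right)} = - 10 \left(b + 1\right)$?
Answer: $\frac{113235954}{8195} \approx 13818.0$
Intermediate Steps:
$s{\left(b \right)} = -10 - 10 b$ ($s{\left(b \right)} = - 10 \left(1 + b\right) = -10 - 10 b$)
$P{\left(h,H \right)} = -10 - 223 h$ ($P{\left(h,H \right)} = - 213 h - \left(10 + 10 h\right) = -10 - 223 h$)
$\frac{9184 - 23018}{15756 - 23951} + P{\left(-9 - 53,129 \right)} = \frac{9184 - 23018}{15756 - 23951} - \left(10 + 223 \left(-9 - 53\right)\right) = - \frac{13834}{-8195} - \left(10 + 223 \left(-9 - 53\right)\right) = \left(-13834\right) \left(- \frac{1}{8195}\right) - -13816 = \frac{13834}{8195} + \left(-10 + 13826\right) = \frac{13834}{8195} + 13816 = \frac{113235954}{8195}$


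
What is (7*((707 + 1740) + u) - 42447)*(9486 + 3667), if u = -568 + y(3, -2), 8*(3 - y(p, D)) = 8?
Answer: -385119840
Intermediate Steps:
y(p, D) = 2 (y(p, D) = 3 - 1/8*8 = 3 - 1 = 2)
u = -566 (u = -568 + 2 = -566)
(7*((707 + 1740) + u) - 42447)*(9486 + 3667) = (7*((707 + 1740) - 566) - 42447)*(9486 + 3667) = (7*(2447 - 566) - 42447)*13153 = (7*1881 - 42447)*13153 = (13167 - 42447)*13153 = -29280*13153 = -385119840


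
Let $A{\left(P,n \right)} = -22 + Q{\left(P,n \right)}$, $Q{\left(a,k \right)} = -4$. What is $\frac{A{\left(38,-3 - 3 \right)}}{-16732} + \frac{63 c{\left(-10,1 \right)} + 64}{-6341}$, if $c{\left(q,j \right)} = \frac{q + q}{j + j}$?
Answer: $\frac{4817589}{53048806} \approx 0.090814$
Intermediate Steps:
$c{\left(q,j \right)} = \frac{q}{j}$ ($c{\left(q,j \right)} = \frac{2 q}{2 j} = 2 q \frac{1}{2 j} = \frac{q}{j}$)
$A{\left(P,n \right)} = -26$ ($A{\left(P,n \right)} = -22 - 4 = -26$)
$\frac{A{\left(38,-3 - 3 \right)}}{-16732} + \frac{63 c{\left(-10,1 \right)} + 64}{-6341} = - \frac{26}{-16732} + \frac{63 \left(- \frac{10}{1}\right) + 64}{-6341} = \left(-26\right) \left(- \frac{1}{16732}\right) + \left(63 \left(\left(-10\right) 1\right) + 64\right) \left(- \frac{1}{6341}\right) = \frac{13}{8366} + \left(63 \left(-10\right) + 64\right) \left(- \frac{1}{6341}\right) = \frac{13}{8366} + \left(-630 + 64\right) \left(- \frac{1}{6341}\right) = \frac{13}{8366} - - \frac{566}{6341} = \frac{13}{8366} + \frac{566}{6341} = \frac{4817589}{53048806}$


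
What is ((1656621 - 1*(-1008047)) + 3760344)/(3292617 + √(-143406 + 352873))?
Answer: 10577551868202/5420663249611 - 3212506*√209467/5420663249611 ≈ 1.9511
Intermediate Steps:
((1656621 - 1*(-1008047)) + 3760344)/(3292617 + √(-143406 + 352873)) = ((1656621 + 1008047) + 3760344)/(3292617 + √209467) = (2664668 + 3760344)/(3292617 + √209467) = 6425012/(3292617 + √209467)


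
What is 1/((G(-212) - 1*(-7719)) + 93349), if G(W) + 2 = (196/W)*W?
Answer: 1/101262 ≈ 9.8754e-6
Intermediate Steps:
G(W) = 194 (G(W) = -2 + (196/W)*W = -2 + 196 = 194)
1/((G(-212) - 1*(-7719)) + 93349) = 1/((194 - 1*(-7719)) + 93349) = 1/((194 + 7719) + 93349) = 1/(7913 + 93349) = 1/101262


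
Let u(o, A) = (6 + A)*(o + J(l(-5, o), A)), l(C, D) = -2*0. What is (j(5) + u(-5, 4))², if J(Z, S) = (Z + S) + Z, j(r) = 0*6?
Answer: 100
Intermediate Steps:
j(r) = 0
l(C, D) = 0
J(Z, S) = S + 2*Z (J(Z, S) = (S + Z) + Z = S + 2*Z)
u(o, A) = (6 + A)*(A + o) (u(o, A) = (6 + A)*(o + (A + 2*0)) = (6 + A)*(o + (A + 0)) = (6 + A)*(o + A) = (6 + A)*(A + o))
(j(5) + u(-5, 4))² = (0 + (4² + 6*4 + 6*(-5) + 4*(-5)))² = (0 + (16 + 24 - 30 - 20))² = (0 - 10)² = (-10)² = 100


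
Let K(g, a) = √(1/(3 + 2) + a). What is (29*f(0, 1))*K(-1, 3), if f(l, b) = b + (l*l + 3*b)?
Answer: 464*√5/5 ≈ 207.51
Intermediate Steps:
K(g, a) = √(⅕ + a) (K(g, a) = √(1/5 + a) = √(⅕ + a))
f(l, b) = l² + 4*b (f(l, b) = b + (l² + 3*b) = l² + 4*b)
(29*f(0, 1))*K(-1, 3) = (29*(0² + 4*1))*(√(5 + 25*3)/5) = (29*(0 + 4))*(√(5 + 75)/5) = (29*4)*(√80/5) = 116*((4*√5)/5) = 116*(4*√5/5) = 464*√5/5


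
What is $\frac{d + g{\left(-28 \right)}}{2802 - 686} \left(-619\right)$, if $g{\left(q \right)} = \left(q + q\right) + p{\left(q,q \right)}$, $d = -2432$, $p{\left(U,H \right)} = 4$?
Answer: $\frac{16713}{23} \approx 726.65$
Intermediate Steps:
$g{\left(q \right)} = 4 + 2 q$ ($g{\left(q \right)} = \left(q + q\right) + 4 = 2 q + 4 = 4 + 2 q$)
$\frac{d + g{\left(-28 \right)}}{2802 - 686} \left(-619\right) = \frac{-2432 + \left(4 + 2 \left(-28\right)\right)}{2802 - 686} \left(-619\right) = \frac{-2432 + \left(4 - 56\right)}{2116} \left(-619\right) = \left(-2432 - 52\right) \frac{1}{2116} \left(-619\right) = \left(-2484\right) \frac{1}{2116} \left(-619\right) = \left(- \frac{27}{23}\right) \left(-619\right) = \frac{16713}{23}$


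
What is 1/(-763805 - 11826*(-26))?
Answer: -1/456329 ≈ -2.1914e-6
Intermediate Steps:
1/(-763805 - 11826*(-26)) = 1/(-763805 + 307476) = 1/(-456329) = -1/456329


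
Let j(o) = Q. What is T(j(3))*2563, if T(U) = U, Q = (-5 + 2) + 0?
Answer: -7689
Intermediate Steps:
Q = -3 (Q = -3 + 0 = -3)
j(o) = -3
T(j(3))*2563 = -3*2563 = -7689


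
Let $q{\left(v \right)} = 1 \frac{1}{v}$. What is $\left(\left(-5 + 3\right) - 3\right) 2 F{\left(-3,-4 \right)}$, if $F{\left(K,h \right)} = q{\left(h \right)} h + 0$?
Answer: $-10$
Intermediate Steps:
$q{\left(v \right)} = \frac{1}{v}$
$F{\left(K,h \right)} = 1$ ($F{\left(K,h \right)} = \frac{h}{h} + 0 = 1 + 0 = 1$)
$\left(\left(-5 + 3\right) - 3\right) 2 F{\left(-3,-4 \right)} = \left(\left(-5 + 3\right) - 3\right) 2 \cdot 1 = \left(-2 - 3\right) 2 \cdot 1 = \left(-5\right) 2 \cdot 1 = \left(-10\right) 1 = -10$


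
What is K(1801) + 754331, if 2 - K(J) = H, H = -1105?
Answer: 755438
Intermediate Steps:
K(J) = 1107 (K(J) = 2 - 1*(-1105) = 2 + 1105 = 1107)
K(1801) + 754331 = 1107 + 754331 = 755438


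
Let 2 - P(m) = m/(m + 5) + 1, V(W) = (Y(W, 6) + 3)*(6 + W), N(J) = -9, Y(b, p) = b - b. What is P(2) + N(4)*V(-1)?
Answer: -940/7 ≈ -134.29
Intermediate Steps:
Y(b, p) = 0
V(W) = 18 + 3*W (V(W) = (0 + 3)*(6 + W) = 3*(6 + W) = 18 + 3*W)
P(m) = 1 - m/(5 + m) (P(m) = 2 - (m/(m + 5) + 1) = 2 - (m/(5 + m) + 1) = 2 - (1 + m/(5 + m)) = 2 + (-1 - m/(5 + m)) = 1 - m/(5 + m))
P(2) + N(4)*V(-1) = 5/(5 + 2) - 9*(18 + 3*(-1)) = 5/7 - 9*(18 - 3) = 5*(⅐) - 9*15 = 5/7 - 135 = -940/7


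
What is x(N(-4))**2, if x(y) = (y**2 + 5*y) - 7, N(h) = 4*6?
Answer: 474721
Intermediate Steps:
N(h) = 24
x(y) = -7 + y**2 + 5*y
x(N(-4))**2 = (-7 + 24**2 + 5*24)**2 = (-7 + 576 + 120)**2 = 689**2 = 474721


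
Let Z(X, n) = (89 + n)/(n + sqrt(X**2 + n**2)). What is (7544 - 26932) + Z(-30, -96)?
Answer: -1454156/75 - 7*sqrt(281)/150 ≈ -19390.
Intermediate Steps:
Z(X, n) = (89 + n)/(n + sqrt(X**2 + n**2))
(7544 - 26932) + Z(-30, -96) = (7544 - 26932) + (89 - 96)/(-96 + sqrt((-30)**2 + (-96)**2)) = -19388 - 7/(-96 + sqrt(900 + 9216)) = -19388 - 7/(-96 + sqrt(10116)) = -19388 - 7/(-96 + 6*sqrt(281))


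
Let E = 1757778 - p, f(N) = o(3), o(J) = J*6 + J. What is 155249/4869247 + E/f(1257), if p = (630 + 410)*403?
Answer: 6518259710755/102254187 ≈ 63746.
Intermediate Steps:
o(J) = 7*J (o(J) = 6*J + J = 7*J)
f(N) = 21 (f(N) = 7*3 = 21)
p = 419120 (p = 1040*403 = 419120)
E = 1338658 (E = 1757778 - 1*419120 = 1757778 - 419120 = 1338658)
155249/4869247 + E/f(1257) = 155249/4869247 + 1338658/21 = 6518259710755/102254187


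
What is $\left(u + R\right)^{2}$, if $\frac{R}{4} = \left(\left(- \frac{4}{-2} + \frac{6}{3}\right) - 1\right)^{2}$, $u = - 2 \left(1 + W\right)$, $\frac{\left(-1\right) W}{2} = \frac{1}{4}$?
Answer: $1225$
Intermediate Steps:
$W = - \frac{1}{2}$ ($W = - \frac{2}{4} = \left(-2\right) \frac{1}{4} = - \frac{1}{2} \approx -0.5$)
$u = -1$ ($u = - 2 \left(1 - \frac{1}{2}\right) = \left(-2\right) \frac{1}{2} = -1$)
$R = 36$ ($R = 4 \left(\left(- \frac{4}{-2} + \frac{6}{3}\right) - 1\right)^{2} = 4 \left(\left(\left(-4\right) \left(- \frac{1}{2}\right) + 6 \cdot \frac{1}{3}\right) - 1\right)^{2} = 4 \left(\left(2 + 2\right) - 1\right)^{2} = 4 \left(4 - 1\right)^{2} = 4 \cdot 3^{2} = 4 \cdot 9 = 36$)
$\left(u + R\right)^{2} = \left(-1 + 36\right)^{2} = 35^{2} = 1225$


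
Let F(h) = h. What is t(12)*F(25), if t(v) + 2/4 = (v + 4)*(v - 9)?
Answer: 2375/2 ≈ 1187.5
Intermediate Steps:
t(v) = -½ + (-9 + v)*(4 + v) (t(v) = -½ + (v + 4)*(v - 9) = -½ + (4 + v)*(-9 + v) = -½ + (-9 + v)*(4 + v))
t(12)*F(25) = (-73/2 + 12² - 5*12)*25 = (-73/2 + 144 - 60)*25 = (95/2)*25 = 2375/2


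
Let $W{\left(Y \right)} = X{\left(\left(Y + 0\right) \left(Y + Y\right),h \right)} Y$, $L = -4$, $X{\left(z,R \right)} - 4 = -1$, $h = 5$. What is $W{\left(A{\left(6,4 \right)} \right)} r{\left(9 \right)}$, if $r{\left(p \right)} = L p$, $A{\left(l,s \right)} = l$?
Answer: $-648$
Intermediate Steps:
$X{\left(z,R \right)} = 3$ ($X{\left(z,R \right)} = 4 - 1 = 3$)
$W{\left(Y \right)} = 3 Y$
$r{\left(p \right)} = - 4 p$
$W{\left(A{\left(6,4 \right)} \right)} r{\left(9 \right)} = 3 \cdot 6 \left(\left(-4\right) 9\right) = 18 \left(-36\right) = -648$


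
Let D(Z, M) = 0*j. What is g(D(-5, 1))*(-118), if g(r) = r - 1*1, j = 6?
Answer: 118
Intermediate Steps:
D(Z, M) = 0 (D(Z, M) = 0*6 = 0)
g(r) = -1 + r (g(r) = r - 1 = -1 + r)
g(D(-5, 1))*(-118) = (-1 + 0)*(-118) = -1*(-118) = 118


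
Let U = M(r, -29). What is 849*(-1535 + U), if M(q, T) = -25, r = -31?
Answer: -1324440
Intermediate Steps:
U = -25
849*(-1535 + U) = 849*(-1535 - 25) = 849*(-1560) = -1324440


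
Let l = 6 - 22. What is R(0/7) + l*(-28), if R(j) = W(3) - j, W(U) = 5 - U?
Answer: 450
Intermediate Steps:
l = -16
R(j) = 2 - j (R(j) = (5 - 1*3) - j = (5 - 3) - j = 2 - j)
R(0/7) + l*(-28) = (2 - 0/7) - 16*(-28) = (2 - 0/7) + 448 = (2 - 1*0) + 448 = (2 + 0) + 448 = 2 + 448 = 450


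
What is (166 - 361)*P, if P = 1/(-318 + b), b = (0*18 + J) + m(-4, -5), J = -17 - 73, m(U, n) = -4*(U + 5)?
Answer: 195/412 ≈ 0.47330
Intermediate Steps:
m(U, n) = -20 - 4*U (m(U, n) = -4*(5 + U) = -20 - 4*U)
J = -90
b = -94 (b = (0*18 - 90) + (-20 - 4*(-4)) = (0 - 90) + (-20 + 16) = -90 - 4 = -94)
P = -1/412 (P = 1/(-318 - 94) = 1/(-412) = -1/412 ≈ -0.0024272)
(166 - 361)*P = (166 - 361)*(-1/412) = -195*(-1/412) = 195/412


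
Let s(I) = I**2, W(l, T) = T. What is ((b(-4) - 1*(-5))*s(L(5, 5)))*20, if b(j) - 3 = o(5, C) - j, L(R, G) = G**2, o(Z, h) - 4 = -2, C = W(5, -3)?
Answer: 175000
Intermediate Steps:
C = -3
o(Z, h) = 2 (o(Z, h) = 4 - 2 = 2)
b(j) = 5 - j (b(j) = 3 + (2 - j) = 5 - j)
((b(-4) - 1*(-5))*s(L(5, 5)))*20 = (((5 - 1*(-4)) - 1*(-5))*(5**2)**2)*20 = (((5 + 4) + 5)*25**2)*20 = ((9 + 5)*625)*20 = (14*625)*20 = 8750*20 = 175000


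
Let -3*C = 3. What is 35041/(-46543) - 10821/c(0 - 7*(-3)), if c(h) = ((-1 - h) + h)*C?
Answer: -503676844/46543 ≈ -10822.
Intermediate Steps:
C = -1 (C = -⅓*3 = -1)
c(h) = 1 (c(h) = ((-1 - h) + h)*(-1) = -1*(-1) = 1)
35041/(-46543) - 10821/c(0 - 7*(-3)) = 35041/(-46543) - 10821/1 = 35041*(-1/46543) - 10821*1 = -35041/46543 - 10821 = -503676844/46543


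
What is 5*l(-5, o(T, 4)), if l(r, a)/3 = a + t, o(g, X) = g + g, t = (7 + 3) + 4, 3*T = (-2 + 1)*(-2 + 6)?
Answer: 170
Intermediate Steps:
T = -4/3 (T = ((-2 + 1)*(-2 + 6))/3 = (-1*4)/3 = (⅓)*(-4) = -4/3 ≈ -1.3333)
t = 14 (t = 10 + 4 = 14)
o(g, X) = 2*g
l(r, a) = 42 + 3*a (l(r, a) = 3*(a + 14) = 3*(14 + a) = 42 + 3*a)
5*l(-5, o(T, 4)) = 5*(42 + 3*(2*(-4/3))) = 5*(42 + 3*(-8/3)) = 5*(42 - 8) = 5*34 = 170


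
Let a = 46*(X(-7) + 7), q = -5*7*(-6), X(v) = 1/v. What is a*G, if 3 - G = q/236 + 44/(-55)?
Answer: 1895568/2065 ≈ 917.95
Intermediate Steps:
q = 210 (q = -35*(-6) = 210)
G = 1717/590 (G = 3 - (210/236 + 44/(-55)) = 3 - (210*(1/236) + 44*(-1/55)) = 3 - (105/118 - ⅘) = 3 - 1*53/590 = 3 - 53/590 = 1717/590 ≈ 2.9102)
a = 2208/7 (a = 46*(1/(-7) + 7) = 46*(-⅐ + 7) = 46*(48/7) = 2208/7 ≈ 315.43)
a*G = (2208/7)*(1717/590) = 1895568/2065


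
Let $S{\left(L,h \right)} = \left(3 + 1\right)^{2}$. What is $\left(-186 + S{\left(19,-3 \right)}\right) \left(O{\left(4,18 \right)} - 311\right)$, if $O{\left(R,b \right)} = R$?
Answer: $52190$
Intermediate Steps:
$S{\left(L,h \right)} = 16$ ($S{\left(L,h \right)} = 4^{2} = 16$)
$\left(-186 + S{\left(19,-3 \right)}\right) \left(O{\left(4,18 \right)} - 311\right) = \left(-186 + 16\right) \left(4 - 311\right) = \left(-170\right) \left(-307\right) = 52190$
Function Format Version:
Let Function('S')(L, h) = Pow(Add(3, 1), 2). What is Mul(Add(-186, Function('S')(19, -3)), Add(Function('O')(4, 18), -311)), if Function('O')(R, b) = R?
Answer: 52190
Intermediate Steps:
Function('S')(L, h) = 16 (Function('S')(L, h) = Pow(4, 2) = 16)
Mul(Add(-186, Function('S')(19, -3)), Add(Function('O')(4, 18), -311)) = Mul(Add(-186, 16), Add(4, -311)) = Mul(-170, -307) = 52190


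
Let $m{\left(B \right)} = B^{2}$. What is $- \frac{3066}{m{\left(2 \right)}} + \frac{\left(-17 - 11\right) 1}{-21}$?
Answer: $- \frac{4591}{6} \approx -765.17$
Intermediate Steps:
$- \frac{3066}{m{\left(2 \right)}} + \frac{\left(-17 - 11\right) 1}{-21} = - \frac{3066}{2^{2}} + \frac{\left(-17 - 11\right) 1}{-21} = - \frac{3066}{4} + \left(-28\right) 1 \left(- \frac{1}{21}\right) = \left(-3066\right) \frac{1}{4} - - \frac{4}{3} = - \frac{1533}{2} + \frac{4}{3} = - \frac{4591}{6}$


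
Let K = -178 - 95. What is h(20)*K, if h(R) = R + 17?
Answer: -10101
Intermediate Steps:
h(R) = 17 + R
K = -273
h(20)*K = (17 + 20)*(-273) = 37*(-273) = -10101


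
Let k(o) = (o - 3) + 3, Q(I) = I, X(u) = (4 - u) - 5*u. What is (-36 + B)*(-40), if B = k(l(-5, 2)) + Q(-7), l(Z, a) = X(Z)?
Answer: 360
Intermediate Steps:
X(u) = 4 - 6*u
l(Z, a) = 4 - 6*Z
k(o) = o (k(o) = (-3 + o) + 3 = o)
B = 27 (B = (4 - 6*(-5)) - 7 = (4 + 30) - 7 = 34 - 7 = 27)
(-36 + B)*(-40) = (-36 + 27)*(-40) = -9*(-40) = 360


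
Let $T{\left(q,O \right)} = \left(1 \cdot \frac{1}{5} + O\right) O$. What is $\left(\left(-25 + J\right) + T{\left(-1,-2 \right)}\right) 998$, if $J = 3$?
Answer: $- \frac{91816}{5} \approx -18363.0$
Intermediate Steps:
$T{\left(q,O \right)} = O \left(\frac{1}{5} + O\right)$ ($T{\left(q,O \right)} = \left(1 \cdot \frac{1}{5} + O\right) O = \left(\frac{1}{5} + O\right) O = O \left(\frac{1}{5} + O\right)$)
$\left(\left(-25 + J\right) + T{\left(-1,-2 \right)}\right) 998 = \left(\left(-25 + 3\right) - 2 \left(\frac{1}{5} - 2\right)\right) 998 = \left(-22 - - \frac{18}{5}\right) 998 = \left(-22 + \frac{18}{5}\right) 998 = \left(- \frac{92}{5}\right) 998 = - \frac{91816}{5}$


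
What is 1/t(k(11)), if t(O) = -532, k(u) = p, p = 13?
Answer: -1/532 ≈ -0.0018797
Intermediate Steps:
k(u) = 13
1/t(k(11)) = 1/(-532) = -1/532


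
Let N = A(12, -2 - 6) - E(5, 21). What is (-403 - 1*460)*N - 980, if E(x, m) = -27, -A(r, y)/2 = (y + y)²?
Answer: 417575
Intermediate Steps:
A(r, y) = -8*y² (A(r, y) = -2*(y + y)² = -2*4*y² = -8*y²)
N = -485 (N = -8*(-2 - 6)² - 1*(-27) = -8*(-8)² + 27 = -8*64 + 27 = -512 + 27 = -485)
(-403 - 1*460)*N - 980 = (-403 - 1*460)*(-485) - 980 = (-403 - 460)*(-485) - 980 = -863*(-485) - 980 = 418555 - 980 = 417575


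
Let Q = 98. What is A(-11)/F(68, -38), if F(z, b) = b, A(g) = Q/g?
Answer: 49/209 ≈ 0.23445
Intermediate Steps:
A(g) = 98/g
A(-11)/F(68, -38) = (98/(-11))/(-38) = (98*(-1/11))*(-1/38) = -98/11*(-1/38) = 49/209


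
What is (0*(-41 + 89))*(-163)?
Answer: 0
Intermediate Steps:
(0*(-41 + 89))*(-163) = (0*48)*(-163) = 0*(-163) = 0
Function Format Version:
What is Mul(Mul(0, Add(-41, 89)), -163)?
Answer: 0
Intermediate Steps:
Mul(Mul(0, Add(-41, 89)), -163) = Mul(Mul(0, 48), -163) = Mul(0, -163) = 0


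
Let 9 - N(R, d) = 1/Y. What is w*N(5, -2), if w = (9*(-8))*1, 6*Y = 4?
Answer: -540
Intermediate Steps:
Y = ⅔ (Y = (⅙)*4 = ⅔ ≈ 0.66667)
N(R, d) = 15/2 (N(R, d) = 9 - 1/⅔ = 9 - 1*3/2 = 9 - 3/2 = 15/2)
w = -72 (w = -72*1 = -72)
w*N(5, -2) = -72*15/2 = -540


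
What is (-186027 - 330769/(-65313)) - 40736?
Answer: -14810241050/65313 ≈ -2.2676e+5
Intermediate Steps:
(-186027 - 330769/(-65313)) - 40736 = (-186027 - 330769*(-1/65313)) - 40736 = (-186027 + 330769/65313) - 40736 = -12149650682/65313 - 40736 = -14810241050/65313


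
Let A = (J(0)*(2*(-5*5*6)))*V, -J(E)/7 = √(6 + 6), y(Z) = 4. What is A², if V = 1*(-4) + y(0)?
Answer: 0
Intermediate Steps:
V = 0 (V = 1*(-4) + 4 = -4 + 4 = 0)
J(E) = -14*√3 (J(E) = -7*√(6 + 6) = -14*√3)
A = 0 (A = ((-14*√3)*(2*(-5*5*6)))*0 = ((-14*√3)*(2*(-25*6)))*0 = ((-14*√3)*(2*(-150)))*0 = (-14*√3*(-300))*0 = (4200*√3)*0 = 0)
A² = 0² = 0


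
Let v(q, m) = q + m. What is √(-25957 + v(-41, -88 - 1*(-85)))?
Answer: 9*I*√321 ≈ 161.25*I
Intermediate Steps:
v(q, m) = m + q
√(-25957 + v(-41, -88 - 1*(-85))) = √(-25957 + ((-88 - 1*(-85)) - 41)) = √(-25957 + ((-88 + 85) - 41)) = √(-25957 + (-3 - 41)) = √(-25957 - 44) = √(-26001) = 9*I*√321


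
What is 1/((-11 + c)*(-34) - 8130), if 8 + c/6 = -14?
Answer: -1/3268 ≈ -0.00030600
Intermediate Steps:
c = -132 (c = -48 + 6*(-14) = -48 - 84 = -132)
1/((-11 + c)*(-34) - 8130) = 1/((-11 - 132)*(-34) - 8130) = 1/(-143*(-34) - 8130) = 1/(4862 - 8130) = 1/(-3268) = -1/3268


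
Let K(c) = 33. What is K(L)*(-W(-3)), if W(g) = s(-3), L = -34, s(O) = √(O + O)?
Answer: -33*I*√6 ≈ -80.833*I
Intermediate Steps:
s(O) = √2*√O (s(O) = √(2*O) = √2*√O)
W(g) = I*√6 (W(g) = √2*√(-3) = √2*(I*√3) = I*√6)
K(L)*(-W(-3)) = 33*(-I*√6) = -33*I*√6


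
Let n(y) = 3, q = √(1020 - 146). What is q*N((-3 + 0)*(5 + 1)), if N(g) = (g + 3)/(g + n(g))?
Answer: √874 ≈ 29.563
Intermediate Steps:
q = √874 ≈ 29.563
N(g) = 1 (N(g) = (g + 3)/(g + 3) = (3 + g)/(3 + g) = 1)
q*N((-3 + 0)*(5 + 1)) = √874*1 = √874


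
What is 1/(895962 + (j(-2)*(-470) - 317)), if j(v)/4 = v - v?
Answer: 1/895645 ≈ 1.1165e-6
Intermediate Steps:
j(v) = 0 (j(v) = 4*(v - v) = 4*0 = 0)
1/(895962 + (j(-2)*(-470) - 317)) = 1/(895962 + (0*(-470) - 317)) = 1/(895962 + (0 - 317)) = 1/(895962 - 317) = 1/895645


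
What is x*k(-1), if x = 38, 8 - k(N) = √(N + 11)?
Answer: 304 - 38*√10 ≈ 183.83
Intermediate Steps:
k(N) = 8 - √(11 + N) (k(N) = 8 - √(N + 11) = 8 - √(11 + N))
x*k(-1) = 38*(8 - √(11 - 1)) = 38*(8 - √10) = 304 - 38*√10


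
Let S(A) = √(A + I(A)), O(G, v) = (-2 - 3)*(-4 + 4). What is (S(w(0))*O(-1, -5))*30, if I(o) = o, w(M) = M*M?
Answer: 0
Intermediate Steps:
w(M) = M²
O(G, v) = 0 (O(G, v) = -5*0 = 0)
S(A) = √2*√A (S(A) = √(A + A) = √(2*A) = √2*√A)
(S(w(0))*O(-1, -5))*30 = ((√2*√(0²))*0)*30 = ((√2*√0)*0)*30 = ((√2*0)*0)*30 = (0*0)*30 = 0*30 = 0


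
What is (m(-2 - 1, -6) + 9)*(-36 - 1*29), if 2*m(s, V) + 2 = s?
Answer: -845/2 ≈ -422.50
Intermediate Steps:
m(s, V) = -1 + s/2
(m(-2 - 1, -6) + 9)*(-36 - 1*29) = ((-1 + (-2 - 1)/2) + 9)*(-36 - 1*29) = ((-1 + (½)*(-3)) + 9)*(-36 - 29) = ((-1 - 3/2) + 9)*(-65) = (-5/2 + 9)*(-65) = (13/2)*(-65) = -845/2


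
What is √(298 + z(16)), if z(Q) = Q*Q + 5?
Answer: √559 ≈ 23.643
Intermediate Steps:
z(Q) = 5 + Q² (z(Q) = Q² + 5 = 5 + Q²)
√(298 + z(16)) = √(298 + (5 + 16²)) = √(298 + (5 + 256)) = √(298 + 261) = √559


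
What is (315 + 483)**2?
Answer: 636804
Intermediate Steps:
(315 + 483)**2 = 798**2 = 636804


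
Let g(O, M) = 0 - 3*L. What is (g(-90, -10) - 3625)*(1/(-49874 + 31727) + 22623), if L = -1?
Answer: -1486974358760/18147 ≈ -8.1940e+7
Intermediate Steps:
g(O, M) = 3 (g(O, M) = 0 - 3*(-1) = 0 + 3 = 3)
(g(-90, -10) - 3625)*(1/(-49874 + 31727) + 22623) = (3 - 3625)*(1/(-49874 + 31727) + 22623) = -3622*(1/(-18147) + 22623) = -3622*(-1/18147 + 22623) = -3622*410539580/18147 = -1486974358760/18147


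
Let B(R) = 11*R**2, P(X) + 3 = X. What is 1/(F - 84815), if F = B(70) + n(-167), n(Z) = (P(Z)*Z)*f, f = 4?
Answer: 1/82645 ≈ 1.2100e-5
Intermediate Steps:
P(X) = -3 + X
n(Z) = 4*Z*(-3 + Z) (n(Z) = ((-3 + Z)*Z)*4 = (Z*(-3 + Z))*4 = 4*Z*(-3 + Z))
F = 167460 (F = 11*70**2 + 4*(-167)*(-3 - 167) = 11*4900 + 4*(-167)*(-170) = 53900 + 113560 = 167460)
1/(F - 84815) = 1/(167460 - 84815) = 1/82645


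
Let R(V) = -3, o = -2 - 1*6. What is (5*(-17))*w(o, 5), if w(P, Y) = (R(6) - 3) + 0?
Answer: 510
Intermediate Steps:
o = -8 (o = -2 - 6 = -8)
w(P, Y) = -6 (w(P, Y) = (-3 - 3) + 0 = -6 + 0 = -6)
(5*(-17))*w(o, 5) = (5*(-17))*(-6) = -85*(-6) = 510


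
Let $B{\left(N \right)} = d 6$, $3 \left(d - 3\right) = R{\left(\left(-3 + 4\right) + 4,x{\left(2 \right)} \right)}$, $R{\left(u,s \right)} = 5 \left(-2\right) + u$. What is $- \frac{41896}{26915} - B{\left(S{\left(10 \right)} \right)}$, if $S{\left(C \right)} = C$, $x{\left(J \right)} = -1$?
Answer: $- \frac{257216}{26915} \approx -9.5566$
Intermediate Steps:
$R{\left(u,s \right)} = -10 + u$
$d = \frac{4}{3}$ ($d = 3 + \frac{-10 + \left(\left(-3 + 4\right) + 4\right)}{3} = 3 + \frac{-10 + \left(1 + 4\right)}{3} = 3 + \frac{-10 + 5}{3} = 3 + \frac{1}{3} \left(-5\right) = 3 - \frac{5}{3} = \frac{4}{3} \approx 1.3333$)
$B{\left(N \right)} = 8$ ($B{\left(N \right)} = \frac{4}{3} \cdot 6 = 8$)
$- \frac{41896}{26915} - B{\left(S{\left(10 \right)} \right)} = - \frac{41896}{26915} - 8 = - \frac{257216}{26915}$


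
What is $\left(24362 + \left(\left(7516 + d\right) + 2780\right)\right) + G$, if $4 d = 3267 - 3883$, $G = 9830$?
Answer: $44334$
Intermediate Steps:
$d = -154$ ($d = \frac{3267 - 3883}{4} = \frac{1}{4} \left(-616\right) = -154$)
$\left(24362 + \left(\left(7516 + d\right) + 2780\right)\right) + G = \left(24362 + \left(\left(7516 - 154\right) + 2780\right)\right) + 9830 = \left(24362 + \left(7362 + 2780\right)\right) + 9830 = \left(24362 + 10142\right) + 9830 = 34504 + 9830 = 44334$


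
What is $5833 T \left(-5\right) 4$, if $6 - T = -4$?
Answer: $-1166600$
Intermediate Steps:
$T = 10$ ($T = 6 - -4 = 6 + 4 = 10$)
$5833 T \left(-5\right) 4 = 5833 \cdot 10 \left(-5\right) 4 = 5833 \left(\left(-50\right) 4\right) = 5833 \left(-200\right) = -1166600$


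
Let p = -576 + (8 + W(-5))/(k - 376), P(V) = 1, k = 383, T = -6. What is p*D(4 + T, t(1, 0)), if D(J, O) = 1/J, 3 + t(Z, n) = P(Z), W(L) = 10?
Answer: 2007/7 ≈ 286.71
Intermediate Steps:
t(Z, n) = -2 (t(Z, n) = -3 + 1 = -2)
p = -4014/7 (p = -576 + (8 + 10)/(383 - 376) = -576 + 18/7 = -4014/7 ≈ -573.43)
p*D(4 + T, t(1, 0)) = -4014/(7*(4 - 6)) = -4014/7/(-2) = -4014/7*(-1/2) = 2007/7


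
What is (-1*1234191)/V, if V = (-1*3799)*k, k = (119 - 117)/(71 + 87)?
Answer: 97501089/3799 ≈ 25665.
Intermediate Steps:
k = 1/79 (k = 2/158 = 2*(1/158) = 1/79 ≈ 0.012658)
V = -3799/79 (V = -1*3799*(1/79) = -3799*1/79 = -3799/79 ≈ -48.089)
(-1*1234191)/V = (-1*1234191)/(-3799/79) = -1234191*(-79/3799) = 97501089/3799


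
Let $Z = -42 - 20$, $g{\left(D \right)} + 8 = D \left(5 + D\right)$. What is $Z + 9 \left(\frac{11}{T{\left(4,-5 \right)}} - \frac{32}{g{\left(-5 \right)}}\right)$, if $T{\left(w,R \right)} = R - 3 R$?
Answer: $- \frac{161}{10} \approx -16.1$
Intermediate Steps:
$T{\left(w,R \right)} = - 2 R$
$g{\left(D \right)} = -8 + D \left(5 + D\right)$
$Z = -62$ ($Z = -42 - 20 = -62$)
$Z + 9 \left(\frac{11}{T{\left(4,-5 \right)}} - \frac{32}{g{\left(-5 \right)}}\right) = -62 + 9 \left(\frac{11}{\left(-2\right) \left(-5\right)} - \frac{32}{-8 + \left(-5\right)^{2} + 5 \left(-5\right)}\right) = -62 + 9 \left(\frac{11}{10} - \frac{32}{-8 + 25 - 25}\right) = -62 + 9 \left(11 \cdot \frac{1}{10} - \frac{32}{-8}\right) = -62 + 9 \left(\frac{11}{10} - -4\right) = -62 + 9 \left(\frac{11}{10} + 4\right) = -62 + 9 \cdot \frac{51}{10} = -62 + \frac{459}{10} = - \frac{161}{10}$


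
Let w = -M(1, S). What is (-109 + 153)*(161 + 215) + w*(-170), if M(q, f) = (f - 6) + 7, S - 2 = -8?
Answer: 15694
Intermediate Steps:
S = -6 (S = 2 - 8 = -6)
M(q, f) = 1 + f (M(q, f) = (-6 + f) + 7 = 1 + f)
w = 5 (w = -(1 - 6) = -1*(-5) = 5)
(-109 + 153)*(161 + 215) + w*(-170) = (-109 + 153)*(161 + 215) + 5*(-170) = 44*376 - 850 = 16544 - 850 = 15694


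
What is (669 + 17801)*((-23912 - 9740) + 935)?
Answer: -604282990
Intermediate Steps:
(669 + 17801)*((-23912 - 9740) + 935) = 18470*(-33652 + 935) = 18470*(-32717) = -604282990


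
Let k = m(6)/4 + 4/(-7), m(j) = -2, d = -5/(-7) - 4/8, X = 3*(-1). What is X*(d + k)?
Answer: 18/7 ≈ 2.5714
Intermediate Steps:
X = -3
d = 3/14 (d = -5*(-⅐) - 4*⅛ = 5/7 - ½ = 3/14 ≈ 0.21429)
k = -15/14 (k = -2/4 + 4/(-7) = -2*¼ + 4*(-⅐) = -½ - 4/7 = -15/14 ≈ -1.0714)
X*(d + k) = -3*(3/14 - 15/14) = -3*(-6/7) = 18/7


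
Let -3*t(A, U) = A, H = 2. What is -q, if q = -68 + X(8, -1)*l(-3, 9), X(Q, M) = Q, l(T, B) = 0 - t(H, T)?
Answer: 188/3 ≈ 62.667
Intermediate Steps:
t(A, U) = -A/3
l(T, B) = ⅔ (l(T, B) = 0 - (-1)*2/3 = 0 - 1*(-⅔) = 0 + ⅔ = ⅔)
q = -188/3 (q = -68 + 8*(⅔) = -68 + 16/3 = -188/3 ≈ -62.667)
-q = -1*(-188/3) = 188/3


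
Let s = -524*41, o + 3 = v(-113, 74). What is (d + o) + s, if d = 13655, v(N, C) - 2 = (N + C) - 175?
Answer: -8044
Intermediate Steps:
v(N, C) = -173 + C + N (v(N, C) = 2 + ((N + C) - 175) = 2 + ((C + N) - 175) = 2 + (-175 + C + N) = -173 + C + N)
o = -215 (o = -3 + (-173 + 74 - 113) = -3 - 212 = -215)
s = -21484
(d + o) + s = (13655 - 215) - 21484 = 13440 - 21484 = -8044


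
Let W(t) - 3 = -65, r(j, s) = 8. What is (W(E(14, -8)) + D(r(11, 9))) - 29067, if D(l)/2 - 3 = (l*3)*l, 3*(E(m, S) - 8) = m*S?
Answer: -28739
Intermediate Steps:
E(m, S) = 8 + S*m/3 (E(m, S) = 8 + (m*S)/3 = 8 + (S*m)/3 = 8 + S*m/3)
W(t) = -62 (W(t) = 3 - 65 = -62)
D(l) = 6 + 6*l² (D(l) = 6 + 2*((l*3)*l) = 6 + 2*((3*l)*l) = 6 + 2*(3*l²) = 6 + 6*l²)
(W(E(14, -8)) + D(r(11, 9))) - 29067 = (-62 + (6 + 6*8²)) - 29067 = (-62 + (6 + 6*64)) - 29067 = (-62 + (6 + 384)) - 29067 = (-62 + 390) - 29067 = 328 - 29067 = -28739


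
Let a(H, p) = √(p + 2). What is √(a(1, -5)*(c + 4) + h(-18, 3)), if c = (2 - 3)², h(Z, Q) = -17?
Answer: √(-17 + 5*I*√3) ≈ 1.0195 + 4.2473*I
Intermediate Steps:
a(H, p) = √(2 + p)
c = 1 (c = (-1)² = 1)
√(a(1, -5)*(c + 4) + h(-18, 3)) = √(√(2 - 5)*(1 + 4) - 17) = √(√(-3)*5 - 17) = √((I*√3)*5 - 17) = √(5*I*√3 - 17) = √(-17 + 5*I*√3)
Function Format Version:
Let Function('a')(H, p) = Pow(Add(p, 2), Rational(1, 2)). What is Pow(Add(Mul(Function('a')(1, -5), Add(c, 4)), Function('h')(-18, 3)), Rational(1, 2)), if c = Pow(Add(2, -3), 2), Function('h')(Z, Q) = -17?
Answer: Pow(Add(-17, Mul(5, I, Pow(3, Rational(1, 2)))), Rational(1, 2)) ≈ Add(1.0195, Mul(4.2473, I))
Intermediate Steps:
Function('a')(H, p) = Pow(Add(2, p), Rational(1, 2))
c = 1 (c = Pow(-1, 2) = 1)
Pow(Add(Mul(Function('a')(1, -5), Add(c, 4)), Function('h')(-18, 3)), Rational(1, 2)) = Pow(Add(Mul(Pow(Add(2, -5), Rational(1, 2)), Add(1, 4)), -17), Rational(1, 2)) = Pow(Add(Mul(Pow(-3, Rational(1, 2)), 5), -17), Rational(1, 2)) = Pow(Add(Mul(Mul(I, Pow(3, Rational(1, 2))), 5), -17), Rational(1, 2)) = Pow(Add(Mul(5, I, Pow(3, Rational(1, 2))), -17), Rational(1, 2)) = Pow(Add(-17, Mul(5, I, Pow(3, Rational(1, 2)))), Rational(1, 2))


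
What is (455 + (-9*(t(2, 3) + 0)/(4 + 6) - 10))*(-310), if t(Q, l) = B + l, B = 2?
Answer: -136555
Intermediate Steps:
t(Q, l) = 2 + l
(455 + (-9*(t(2, 3) + 0)/(4 + 6) - 10))*(-310) = (455 + (-9*((2 + 3) + 0)/(4 + 6) - 10))*(-310) = (455 + (-9*(5 + 0)/10 - 10))*(-310) = (455 + (-45/10 - 10))*(-310) = (455 + (-9*½ - 10))*(-310) = (455 + (-9/2 - 10))*(-310) = (455 - 29/2)*(-310) = (881/2)*(-310) = -136555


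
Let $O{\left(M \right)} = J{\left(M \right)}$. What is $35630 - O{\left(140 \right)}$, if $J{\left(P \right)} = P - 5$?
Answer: $35495$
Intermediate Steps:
$J{\left(P \right)} = -5 + P$ ($J{\left(P \right)} = P - 5 = -5 + P$)
$O{\left(M \right)} = -5 + M$
$35630 - O{\left(140 \right)} = 35630 - \left(-5 + 140\right) = 35630 - 135 = 35495$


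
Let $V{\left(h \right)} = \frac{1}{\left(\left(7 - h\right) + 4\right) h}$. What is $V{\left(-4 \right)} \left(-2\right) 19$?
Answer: $\frac{19}{30} \approx 0.63333$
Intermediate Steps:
$V{\left(h \right)} = \frac{1}{h \left(11 - h\right)}$ ($V{\left(h \right)} = \frac{1}{\left(11 - h\right) h} = \frac{1}{h \left(11 - h\right)}$)
$V{\left(-4 \right)} \left(-2\right) 19 = - \frac{1}{\left(-4\right) \left(-11 - 4\right)} \left(-2\right) 19 = \left(-1\right) \left(- \frac{1}{4}\right) \frac{1}{-15} \left(-2\right) 19 = \left(-1\right) \left(- \frac{1}{4}\right) \left(- \frac{1}{15}\right) \left(-2\right) 19 = \left(- \frac{1}{60}\right) \left(-2\right) 19 = \frac{1}{30} \cdot 19 = \frac{19}{30}$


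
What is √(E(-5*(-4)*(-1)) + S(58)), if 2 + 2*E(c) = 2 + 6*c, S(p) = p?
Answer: I*√2 ≈ 1.4142*I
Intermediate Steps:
E(c) = 3*c (E(c) = -1 + (2 + 6*c)/2 = -1 + (1 + 3*c) = 3*c)
√(E(-5*(-4)*(-1)) + S(58)) = √(3*(-5*(-4)*(-1)) + 58) = √(3*(20*(-1)) + 58) = √(3*(-20) + 58) = √(-60 + 58) = √(-2) = I*√2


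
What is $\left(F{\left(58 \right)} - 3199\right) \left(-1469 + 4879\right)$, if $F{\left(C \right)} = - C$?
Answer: $-11106370$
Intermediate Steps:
$\left(F{\left(58 \right)} - 3199\right) \left(-1469 + 4879\right) = \left(\left(-1\right) 58 - 3199\right) \left(-1469 + 4879\right) = \left(-58 - 3199\right) 3410 = \left(-3257\right) 3410 = -11106370$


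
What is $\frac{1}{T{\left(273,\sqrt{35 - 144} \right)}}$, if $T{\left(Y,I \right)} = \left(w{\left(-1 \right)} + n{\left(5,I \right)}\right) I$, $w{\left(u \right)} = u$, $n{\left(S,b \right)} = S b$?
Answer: $- \frac{5}{2726} + \frac{i \sqrt{109}}{297134} \approx -0.0018342 + 3.5137 \cdot 10^{-5} i$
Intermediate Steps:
$T{\left(Y,I \right)} = I \left(-1 + 5 I\right)$ ($T{\left(Y,I \right)} = \left(-1 + 5 I\right) I = I \left(-1 + 5 I\right)$)
$\frac{1}{T{\left(273,\sqrt{35 - 144} \right)}} = \frac{1}{\sqrt{35 - 144} \left(-1 + 5 \sqrt{35 - 144}\right)} = \frac{1}{\sqrt{-109} \left(-1 + 5 \sqrt{-109}\right)} = \frac{1}{i \sqrt{109} \left(-1 + 5 i \sqrt{109}\right)} = - \frac{i \sqrt{109}}{109 \left(-1 + 5 i \sqrt{109}\right)}$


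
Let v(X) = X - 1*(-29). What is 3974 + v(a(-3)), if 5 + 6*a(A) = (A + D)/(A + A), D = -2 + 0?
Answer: 144083/36 ≈ 4002.3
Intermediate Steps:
D = -2
a(A) = -5/6 + (-2 + A)/(12*A) (a(A) = -5/6 + ((A - 2)/(A + A))/6 = -5/6 + ((-2 + A)/((2*A)))/6 = -5/6 + ((-2 + A)*(1/(2*A)))/6 = -5/6 + ((-2 + A)/(2*A))/6 = -5/6 + (-2 + A)/(12*A))
v(X) = 29 + X (v(X) = X + 29 = 29 + X)
3974 + v(a(-3)) = 3974 + (29 + (1/12)*(-2 - 9*(-3))/(-3)) = 3974 + (29 + (1/12)*(-1/3)*(-2 + 27)) = 3974 + (29 + (1/12)*(-1/3)*25) = 3974 + (29 - 25/36) = 3974 + 1019/36 = 144083/36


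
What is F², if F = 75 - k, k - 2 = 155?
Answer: 6724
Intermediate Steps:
k = 157 (k = 2 + 155 = 157)
F = -82 (F = 75 - 1*157 = 75 - 157 = -82)
F² = (-82)² = 6724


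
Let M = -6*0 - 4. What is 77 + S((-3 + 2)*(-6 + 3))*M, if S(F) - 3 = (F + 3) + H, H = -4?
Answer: 57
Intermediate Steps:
M = -4 (M = 0 - 4 = -4)
S(F) = 2 + F (S(F) = 3 + ((F + 3) - 4) = 3 + ((3 + F) - 4) = 3 + (-1 + F) = 2 + F)
77 + S((-3 + 2)*(-6 + 3))*M = 77 + (2 + (-3 + 2)*(-6 + 3))*(-4) = 77 + (2 - 1*(-3))*(-4) = 77 + (2 + 3)*(-4) = 77 + 5*(-4) = 77 - 20 = 57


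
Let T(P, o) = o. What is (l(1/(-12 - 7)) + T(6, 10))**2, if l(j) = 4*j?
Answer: 34596/361 ≈ 95.834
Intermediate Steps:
(l(1/(-12 - 7)) + T(6, 10))**2 = (4/(-12 - 7) + 10)**2 = (4/(-19) + 10)**2 = (4*(-1/19) + 10)**2 = (-4/19 + 10)**2 = (186/19)**2 = 34596/361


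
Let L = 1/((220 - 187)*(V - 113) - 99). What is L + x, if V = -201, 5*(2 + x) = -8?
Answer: -188303/52305 ≈ -3.6001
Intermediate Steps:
x = -18/5 (x = -2 + (⅕)*(-8) = -2 - 8/5 = -18/5 ≈ -3.6000)
L = -1/10461 (L = 1/((220 - 187)*(-201 - 113) - 99) = 1/(33*(-314) - 99) = 1/(-10362 - 99) = 1/(-10461) = -1/10461 ≈ -9.5593e-5)
L + x = -1/10461 - 18/5 = -188303/52305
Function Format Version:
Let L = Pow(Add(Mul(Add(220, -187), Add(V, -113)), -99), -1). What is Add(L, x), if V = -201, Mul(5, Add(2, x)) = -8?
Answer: Rational(-188303, 52305) ≈ -3.6001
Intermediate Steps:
x = Rational(-18, 5) (x = Add(-2, Mul(Rational(1, 5), -8)) = Add(-2, Rational(-8, 5)) = Rational(-18, 5) ≈ -3.6000)
L = Rational(-1, 10461) (L = Pow(Add(Mul(Add(220, -187), Add(-201, -113)), -99), -1) = Pow(Add(Mul(33, -314), -99), -1) = Pow(Add(-10362, -99), -1) = Pow(-10461, -1) = Rational(-1, 10461) ≈ -9.5593e-5)
Add(L, x) = Add(Rational(-1, 10461), Rational(-18, 5)) = Rational(-188303, 52305)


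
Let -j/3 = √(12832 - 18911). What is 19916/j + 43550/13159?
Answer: 43550/13159 + 19916*I*√6079/18237 ≈ 3.3095 + 85.146*I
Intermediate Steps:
j = -3*I*√6079 (j = -3*√(12832 - 18911) = -3*I*√6079 ≈ -233.9*I)
19916/j + 43550/13159 = 19916/((-3*I*√6079)) + 43550/13159 = 19916*(I*√6079/18237) + 43550*(1/13159) = 19916*I*√6079/18237 + 43550/13159 = 43550/13159 + 19916*I*√6079/18237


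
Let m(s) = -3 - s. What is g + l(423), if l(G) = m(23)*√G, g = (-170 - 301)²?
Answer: 221841 - 78*√47 ≈ 2.2131e+5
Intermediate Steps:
g = 221841 (g = (-471)² = 221841)
l(G) = -26*√G (l(G) = (-3 - 1*23)*√G = (-3 - 23)*√G = -26*√G)
g + l(423) = 221841 - 78*√47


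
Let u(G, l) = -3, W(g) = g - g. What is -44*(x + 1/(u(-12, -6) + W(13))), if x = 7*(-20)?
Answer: 18524/3 ≈ 6174.7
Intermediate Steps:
W(g) = 0
x = -140
-44*(x + 1/(u(-12, -6) + W(13))) = -44*(-140 + 1/(-3 + 0)) = -44*(-140 + 1/(-3)) = -44*(-140 - ⅓) = -44*(-421/3) = 18524/3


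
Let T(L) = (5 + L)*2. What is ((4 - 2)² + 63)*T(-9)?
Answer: -536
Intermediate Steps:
T(L) = 10 + 2*L
((4 - 2)² + 63)*T(-9) = ((4 - 2)² + 63)*(10 + 2*(-9)) = (2² + 63)*(10 - 18) = (4 + 63)*(-8) = 67*(-8) = -536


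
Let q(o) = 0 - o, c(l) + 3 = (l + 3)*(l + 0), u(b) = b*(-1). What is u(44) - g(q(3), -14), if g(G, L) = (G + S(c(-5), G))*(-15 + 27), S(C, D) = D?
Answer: 28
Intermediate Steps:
u(b) = -b
c(l) = -3 + l*(3 + l) (c(l) = -3 + (l + 3)*(l + 0) = -3 + (3 + l)*l = -3 + l*(3 + l))
q(o) = -o
g(G, L) = 24*G (g(G, L) = (G + G)*(-15 + 27) = (2*G)*12 = 24*G)
u(44) - g(q(3), -14) = -1*44 - 24*(-1*3) = -44 - 24*(-3) = -44 - 1*(-72) = -44 + 72 = 28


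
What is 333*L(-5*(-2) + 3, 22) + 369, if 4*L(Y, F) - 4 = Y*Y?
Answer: 59085/4 ≈ 14771.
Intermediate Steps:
L(Y, F) = 1 + Y**2/4 (L(Y, F) = 1 + (Y*Y)/4 = 1 + Y**2/4)
333*L(-5*(-2) + 3, 22) + 369 = 333*(1 + (-5*(-2) + 3)**2/4) + 369 = 333*(1 + (10 + 3)**2/4) + 369 = 333*(1 + (1/4)*13**2) + 369 = 333*(1 + (1/4)*169) + 369 = 333*(1 + 169/4) + 369 = 333*(173/4) + 369 = 57609/4 + 369 = 59085/4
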